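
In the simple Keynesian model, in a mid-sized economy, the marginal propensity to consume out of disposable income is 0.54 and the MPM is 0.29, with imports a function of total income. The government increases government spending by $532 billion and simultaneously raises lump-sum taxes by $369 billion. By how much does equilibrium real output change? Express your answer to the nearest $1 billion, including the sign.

+$444 billion

Expenditure multiplier = 1/(1 − c + m) = 1/(1 − 0.54 + 0.29) = 1/0.75 ≈ 1.333.
ΔG contributes k·ΔG = (+$532 billion) / 0.75 ≈ +$709.3 billion.
ΔT of +$369 billion changes first-round spending by −c·ΔT = −$199.26 billion, contributing k·(−c·ΔT) = (−$199.26 billion) / 0.75 ≈ −$265.7 billion.
Net ΔY = k(ΔG − c·ΔT) = (+$332.74 billion) / 0.75 ≈ +$444 billion.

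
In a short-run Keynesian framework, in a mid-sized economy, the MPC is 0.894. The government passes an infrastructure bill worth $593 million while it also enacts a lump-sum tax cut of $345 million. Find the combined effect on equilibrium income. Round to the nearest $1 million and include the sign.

Expenditure multiplier = 1/(1 − MPC) = 1/(1 − 0.894) = 1/0.106 ≈ 9.434.
ΔG contributes k·ΔG = (+$593 million) / 0.106 ≈ +$5,594.3 million.
ΔT of −$345 million changes first-round spending by −c·ΔT = +$308.43 million, contributing k·(−c·ΔT) = (+$308.43 million) / 0.106 ≈ +$2,909.7 million.
Net ΔY = k(ΔG − c·ΔT) = (+$901.43 million) / 0.106 ≈ +$8,504 million.

+$8,504 million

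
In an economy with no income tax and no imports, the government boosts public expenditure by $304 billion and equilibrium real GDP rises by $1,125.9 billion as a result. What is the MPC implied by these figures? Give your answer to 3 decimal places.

Implied spending multiplier k = ΔY/ΔG = 1,125.9/304 ≈ 3.7036.
Since k = 1/(1 − MPC), MPC = 1 − 1/k = 1 − ΔG/ΔY = 1 − 304/1,125.9 ≈ 0.730.

0.730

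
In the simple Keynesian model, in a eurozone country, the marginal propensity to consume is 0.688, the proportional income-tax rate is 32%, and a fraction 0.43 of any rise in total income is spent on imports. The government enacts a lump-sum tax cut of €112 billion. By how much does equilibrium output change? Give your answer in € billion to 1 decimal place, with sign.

A lump-sum tax change of −€112 billion shifts disposable income by +€112 billion; first-round consumption changes by −c × ΔT = −0.688 × (−€112 billion) = +€77.056 billion.
Expenditure multiplier = 1/(1 − c(1−t) + m) = 1/(1 − 0.688×0.68 + 0.43) = 1/0.96216 ≈ 1.039.
The tax multiplier is −c × k ≈ −0.715, so ΔY = k × (−c·ΔT) = (+€77.056 billion) / 0.96216 ≈ +€80.1 billion.

+€80.1 billion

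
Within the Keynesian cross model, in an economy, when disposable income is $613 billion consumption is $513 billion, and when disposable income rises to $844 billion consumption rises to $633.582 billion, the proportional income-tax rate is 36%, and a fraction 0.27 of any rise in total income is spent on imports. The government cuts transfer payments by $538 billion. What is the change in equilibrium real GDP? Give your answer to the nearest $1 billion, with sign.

MPC = ΔC/ΔYd = (633.582 − 513)/(844 − 613) = 120.582/231 = 0.522.
The transfer change shifts disposable income by −$538 billion, so first-round consumption changes by c·ΔTR = 0.522 × (−$538 billion) = −$280.836 billion.
Expenditure multiplier = 1/(1 − c(1−t) + m) = 1/(1 − 0.522×0.64 + 0.27) = 1/0.93592 ≈ 1.068.
The transfer multiplier is c × k ≈ 0.558, so ΔY = k × (c·ΔTR) = (−$280.836 billion) / 0.93592 ≈ −$300 billion.

−$300 billion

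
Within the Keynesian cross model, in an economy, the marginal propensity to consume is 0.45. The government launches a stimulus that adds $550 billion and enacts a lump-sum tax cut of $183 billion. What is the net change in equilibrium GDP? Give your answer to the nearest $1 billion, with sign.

+$1,150 billion

Expenditure multiplier = 1/(1 − MPC) = 1/(1 − 0.45) = 1/0.55 ≈ 1.818.
ΔG contributes k·ΔG = (+$550 billion) / 0.55 = +$1,000 billion.
ΔT of −$183 billion changes first-round spending by −c·ΔT = +$82.35 billion, contributing k·(−c·ΔT) = (+$82.35 billion) / 0.55 ≈ +$149.7 billion.
Net ΔY = k(ΔG − c·ΔT) = (+$632.35 billion) / 0.55 ≈ +$1,150 billion.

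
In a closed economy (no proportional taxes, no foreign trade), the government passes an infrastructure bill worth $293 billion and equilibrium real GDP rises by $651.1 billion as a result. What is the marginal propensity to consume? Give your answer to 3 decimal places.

Implied spending multiplier k = ΔY/ΔG = 651.1/293 ≈ 2.2222.
Since k = 1/(1 − MPC), MPC = 1 − 1/k = 1 − ΔG/ΔY = 1 − 293/651.1 ≈ 0.550.

0.550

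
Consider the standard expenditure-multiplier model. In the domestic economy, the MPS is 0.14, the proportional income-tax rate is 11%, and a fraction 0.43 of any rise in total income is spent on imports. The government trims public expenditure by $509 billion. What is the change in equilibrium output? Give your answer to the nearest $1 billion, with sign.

MPC = 1 − MPS = 1 − 0.14 = 0.86.
Spending multiplier = 1/(1 − c(1−t) + m) = 1/(1 − 0.86×0.89 + 0.43) = 1/0.6646 ≈ 1.505.
ΔY = k × ΔG = (−$509 billion) / 0.6646 ≈ −$766 billion.

−$766 billion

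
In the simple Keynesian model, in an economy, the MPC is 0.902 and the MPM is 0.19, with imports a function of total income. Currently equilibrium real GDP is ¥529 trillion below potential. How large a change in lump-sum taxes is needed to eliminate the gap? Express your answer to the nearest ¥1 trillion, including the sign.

−¥169 trillion

Spending multiplier = 1/(1 − c + m) = 1/(1 − 0.902 + 0.19) = 1/0.288 ≈ 3.472.
Tax multiplier = −c·k = −0.902/0.288 ≈ −3.132. Need ΔY = +¥529 trillion, so ΔT = ΔY/(−c·k) = −(+¥529 trillion) × 0.288 / 0.902 ≈ −¥169 trillion.
The government should cut lump-sum taxes by ¥169 trillion.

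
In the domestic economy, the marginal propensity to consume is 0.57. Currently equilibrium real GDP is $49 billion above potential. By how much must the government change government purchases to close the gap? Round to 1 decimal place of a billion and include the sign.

−$21.1 billion

Spending multiplier = 1/(1 − MPC) = 1/(1 − 0.57) = 1/0.43 ≈ 2.326.
Need ΔY = −$49 billion, so ΔG = ΔY/k = (−$49 billion) × 0.43 ≈ −$21.1 billion.
The government should cut government purchases by $21.1 billion.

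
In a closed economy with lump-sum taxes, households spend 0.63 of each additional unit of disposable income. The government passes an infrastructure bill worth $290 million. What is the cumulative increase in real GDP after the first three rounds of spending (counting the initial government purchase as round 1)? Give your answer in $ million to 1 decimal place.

Round 1 adds ΔG = $290 million; each later round is MPC = 0.63 times the previous.
After 3 rounds: 290 + 182.7 + 115.101 = ΔG·(1 − c^3)/(1 − c) = 290 × (1 − 0.250047)/0.37 ≈ $587.8 million.

$587.8 million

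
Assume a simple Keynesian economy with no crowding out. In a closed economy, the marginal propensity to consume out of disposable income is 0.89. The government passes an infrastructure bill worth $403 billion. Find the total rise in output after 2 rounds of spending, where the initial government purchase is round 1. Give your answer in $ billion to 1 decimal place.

$761.7 billion

Round 1 adds ΔG = $403 billion; each later round is MPC = 0.89 times the previous.
After 2 rounds: 403 + 358.67 = ΔG·(1 − c^2)/(1 − c) = 403 × (1 − 0.7921)/0.11 ≈ $761.7 billion.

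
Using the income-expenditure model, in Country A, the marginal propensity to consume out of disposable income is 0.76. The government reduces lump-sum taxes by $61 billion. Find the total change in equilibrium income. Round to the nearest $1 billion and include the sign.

A lump-sum tax change of −$61 billion shifts disposable income by +$61 billion; first-round consumption changes by −c × ΔT = −0.76 × (−$61 billion) = +$46.36 billion.
Expenditure multiplier = 1/(1 − MPC) = 1/(1 − 0.76) = 1/0.24 ≈ 4.167.
The tax multiplier is −c × k ≈ −3.167, so ΔY = k × (−c·ΔT) = (+$46.36 billion) / 0.24 ≈ +$193 billion.

+$193 billion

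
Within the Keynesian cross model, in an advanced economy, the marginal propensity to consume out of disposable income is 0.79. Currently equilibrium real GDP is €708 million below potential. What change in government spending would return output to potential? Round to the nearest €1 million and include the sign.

Spending multiplier = 1/(1 − MPC) = 1/(1 − 0.79) = 1/0.21 ≈ 4.762.
Need ΔY = +€708 million, so ΔG = ΔY/k = (+€708 million) × 0.21 ≈ +€149 million.
The government should increase government spending by €149 million.

+€149 million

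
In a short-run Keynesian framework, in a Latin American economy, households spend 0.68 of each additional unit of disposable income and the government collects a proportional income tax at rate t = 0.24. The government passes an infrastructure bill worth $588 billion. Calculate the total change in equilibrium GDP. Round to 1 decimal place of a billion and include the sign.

+$1,216.9 billion

Government-spending multiplier = 1/(1 − c(1−t)) = 1/(1 − 0.68×0.76) = 1/0.4832 ≈ 2.07.
ΔY = k × ΔG = (+$588 billion) / 0.4832 ≈ +$1,216.9 billion.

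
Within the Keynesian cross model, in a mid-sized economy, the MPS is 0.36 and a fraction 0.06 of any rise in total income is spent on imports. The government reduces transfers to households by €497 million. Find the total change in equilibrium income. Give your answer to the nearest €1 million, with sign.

−€757 million

MPC = 1 − MPS = 1 − 0.36 = 0.64.
The transfer change shifts disposable income by −€497 million, so first-round consumption changes by c·ΔTR = 0.64 × (−€497 million) = −€318.08 million.
Expenditure multiplier = 1/(1 − c + m) = 1/(1 − 0.64 + 0.06) = 1/0.42 ≈ 2.381.
The transfer multiplier is c × k ≈ 1.524, so ΔY = k × (c·ΔTR) = (−€318.08 million) / 0.42 ≈ −€757 million.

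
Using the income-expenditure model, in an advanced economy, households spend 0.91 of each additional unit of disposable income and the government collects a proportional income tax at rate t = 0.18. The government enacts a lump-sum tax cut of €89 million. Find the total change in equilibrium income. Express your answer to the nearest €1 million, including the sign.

+€319 million

A lump-sum tax change of −€89 million shifts disposable income by +€89 million; first-round consumption changes by −c × ΔT = −0.91 × (−€89 million) = +€80.99 million.
Expenditure multiplier = 1/(1 − c(1−t)) = 1/(1 − 0.91×0.82) = 1/0.2538 ≈ 3.94.
The tax multiplier is −c × k ≈ −3.586, so ΔY = k × (−c·ΔT) = (+€80.99 million) / 0.2538 ≈ +€319 million.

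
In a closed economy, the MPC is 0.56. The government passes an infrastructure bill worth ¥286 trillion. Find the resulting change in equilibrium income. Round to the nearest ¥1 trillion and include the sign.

+¥650 trillion

Government-spending multiplier = 1/(1 − MPC) = 1/(1 − 0.56) = 1/0.44 ≈ 2.273.
ΔY = k × ΔG = (+¥286 trillion) / 0.44 = +¥650 trillion.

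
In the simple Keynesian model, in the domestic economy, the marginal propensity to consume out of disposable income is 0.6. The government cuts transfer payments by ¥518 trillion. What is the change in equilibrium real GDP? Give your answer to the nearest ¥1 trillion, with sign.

The transfer change shifts disposable income by −¥518 trillion, so first-round consumption changes by c·ΔTR = 0.6 × (−¥518 trillion) = −¥310.8 trillion.
Expenditure multiplier = 1/(1 − MPC) = 1/(1 − 0.6) = 1/0.4 = 2.5.
The transfer multiplier is c × k = 1.5, so ΔY = k × (c·ΔTR) = (−¥310.8 trillion) / 0.4 = −¥777 trillion.

−¥777 trillion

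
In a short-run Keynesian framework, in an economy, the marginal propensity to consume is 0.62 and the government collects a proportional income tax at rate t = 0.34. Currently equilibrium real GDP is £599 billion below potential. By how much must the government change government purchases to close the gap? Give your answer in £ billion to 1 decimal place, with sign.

+£353.9 billion

Spending multiplier = 1/(1 − c(1−t)) = 1/(1 − 0.62×0.66) = 1/0.5908 ≈ 1.693.
Need ΔY = +£599 billion, so ΔG = ΔY/k = (+£599 billion) × 0.5908 ≈ +£353.9 billion.
The government should increase government purchases by £353.9 billion.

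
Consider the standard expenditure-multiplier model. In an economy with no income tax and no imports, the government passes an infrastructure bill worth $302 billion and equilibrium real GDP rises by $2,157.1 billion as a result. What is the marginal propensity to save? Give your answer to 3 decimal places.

0.140

Implied spending multiplier k = ΔY/ΔG = 2,157.1/302 ≈ 7.1427.
Since k = 1/(1 − MPC), MPC = 1 − 1/k = 1 − ΔG/ΔY = 1 − 302/2,157.1 ≈ 0.860.
MPS = 1 − MPC = 0.140.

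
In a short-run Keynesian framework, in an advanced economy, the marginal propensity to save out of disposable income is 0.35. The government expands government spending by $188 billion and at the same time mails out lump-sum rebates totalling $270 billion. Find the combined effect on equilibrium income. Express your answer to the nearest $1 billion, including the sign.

MPC = 1 − MPS = 1 − 0.35 = 0.65.
Expenditure multiplier = 1/(1 − MPC) = 1/(1 − 0.65) = 1/0.35 ≈ 2.857.
ΔG contributes k·ΔG = (+$188 billion) / 0.35 ≈ +$537.1 billion.
ΔT of −$270 billion changes first-round spending by −c·ΔT = +$175.5 billion, contributing k·(−c·ΔT) = (+$175.5 billion) / 0.35 ≈ +$501.4 billion.
Net ΔY = k(ΔG − c·ΔT) = (+$363.5 billion) / 0.35 ≈ +$1,039 billion.

+$1,039 billion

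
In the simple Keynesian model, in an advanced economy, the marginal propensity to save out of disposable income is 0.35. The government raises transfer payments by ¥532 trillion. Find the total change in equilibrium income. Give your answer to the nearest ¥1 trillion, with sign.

MPC = 1 − MPS = 1 − 0.35 = 0.65.
The transfer change shifts disposable income by +¥532 trillion, so first-round consumption changes by c·ΔTR = 0.65 × (+¥532 trillion) = +¥345.8 trillion.
Expenditure multiplier = 1/(1 − MPC) = 1/(1 − 0.65) = 1/0.35 ≈ 2.857.
The transfer multiplier is c × k ≈ 1.857, so ΔY = k × (c·ΔTR) = (+¥345.8 trillion) / 0.35 = +¥988 trillion.

+¥988 trillion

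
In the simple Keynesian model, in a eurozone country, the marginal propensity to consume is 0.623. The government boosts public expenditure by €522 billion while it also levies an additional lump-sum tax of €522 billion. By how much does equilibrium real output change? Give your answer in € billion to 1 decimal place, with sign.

+€522.0 billion

Expenditure multiplier = 1/(1 − MPC) = 1/(1 − 0.623) = 1/0.377 ≈ 2.653.
ΔG contributes k·ΔG = (+€522 billion) / 0.377 ≈ +€1,384.6 billion.
ΔT of +€522 billion changes first-round spending by −c·ΔT = −€325.206 billion, contributing k·(−c·ΔT) = (−€325.206 billion) / 0.377 ≈ −€862.6 billion.
With ΔG = ΔT and no other leakages, the balanced-budget multiplier is 1, so ΔY = ΔG = +€522 billion.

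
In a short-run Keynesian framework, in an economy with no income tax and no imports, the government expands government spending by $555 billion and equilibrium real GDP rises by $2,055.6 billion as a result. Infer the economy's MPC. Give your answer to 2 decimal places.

Implied spending multiplier k = ΔY/ΔG = 2,055.6/555 ≈ 3.7038.
Since k = 1/(1 − MPC), MPC = 1 − 1/k = 1 − ΔG/ΔY = 1 − 555/2,055.6 ≈ 0.73.

0.73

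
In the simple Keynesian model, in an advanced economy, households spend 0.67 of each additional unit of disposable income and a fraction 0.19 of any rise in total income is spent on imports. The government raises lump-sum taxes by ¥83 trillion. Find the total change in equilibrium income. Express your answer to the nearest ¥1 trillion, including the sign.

−¥107 trillion

A lump-sum tax change of +¥83 trillion shifts disposable income by −¥83 trillion; first-round consumption changes by −c × ΔT = −0.67 × (+¥83 trillion) = −¥55.61 trillion.
Expenditure multiplier = 1/(1 − c + m) = 1/(1 − 0.67 + 0.19) = 1/0.52 ≈ 1.923.
The tax multiplier is −c × k ≈ −1.288, so ΔY = k × (−c·ΔT) = (−¥55.61 trillion) / 0.52 ≈ −¥107 trillion.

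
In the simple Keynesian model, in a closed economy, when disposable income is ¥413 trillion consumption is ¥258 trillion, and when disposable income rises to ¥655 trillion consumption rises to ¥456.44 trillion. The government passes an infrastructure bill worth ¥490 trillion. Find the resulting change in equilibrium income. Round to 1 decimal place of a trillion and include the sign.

MPC = ΔC/ΔYd = (456.44 − 258)/(655 − 413) = 198.44/242 = 0.82.
Government-spending multiplier = 1/(1 − MPC) = 1/(1 − 0.82) = 1/0.18 ≈ 5.556.
ΔY = k × ΔG = (+¥490 trillion) / 0.18 ≈ +¥2,722.2 trillion.

+¥2,722.2 trillion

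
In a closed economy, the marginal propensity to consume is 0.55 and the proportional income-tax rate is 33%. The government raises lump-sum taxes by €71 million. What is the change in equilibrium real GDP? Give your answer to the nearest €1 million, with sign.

A lump-sum tax change of +€71 million shifts disposable income by −€71 million; first-round consumption changes by −c × ΔT = −0.55 × (+€71 million) = −€39.05 million.
Expenditure multiplier = 1/(1 − c(1−t)) = 1/(1 − 0.55×0.67) = 1/0.6315 ≈ 1.584.
The tax multiplier is −c × k ≈ −0.871, so ΔY = k × (−c·ΔT) = (−€39.05 million) / 0.6315 ≈ −€62 million.

−€62 million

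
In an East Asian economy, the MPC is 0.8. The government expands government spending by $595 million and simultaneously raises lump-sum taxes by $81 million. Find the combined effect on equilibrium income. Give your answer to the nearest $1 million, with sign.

+$2,651 million

Expenditure multiplier = 1/(1 − MPC) = 1/(1 − 0.8) = 1/0.2 = 5.
ΔG contributes k·ΔG = (+$595 million) / 0.2 = +$2,975 million.
ΔT of +$81 million changes first-round spending by −c·ΔT = −$64.8 million, contributing k·(−c·ΔT) = (−$64.8 million) / 0.2 = −$324 million.
Net ΔY = k(ΔG − c·ΔT) = (+$530.2 million) / 0.2 = +$2,651 million.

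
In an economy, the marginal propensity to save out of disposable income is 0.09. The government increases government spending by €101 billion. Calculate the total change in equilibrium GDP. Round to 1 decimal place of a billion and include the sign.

MPC = 1 − MPS = 1 − 0.09 = 0.91.
Spending multiplier = 1/(1 − MPC) = 1/(1 − 0.91) = 1/0.09 ≈ 11.111.
ΔY = k × ΔG = (+€101 billion) / 0.09 ≈ +€1,122.2 billion.

+€1,122.2 billion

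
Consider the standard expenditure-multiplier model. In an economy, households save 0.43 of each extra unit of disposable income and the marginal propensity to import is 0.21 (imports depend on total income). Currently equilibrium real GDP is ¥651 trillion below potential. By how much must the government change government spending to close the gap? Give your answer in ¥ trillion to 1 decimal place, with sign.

MPC = 1 − MPS = 1 − 0.43 = 0.57.
Spending multiplier = 1/(1 − c + m) = 1/(1 − 0.57 + 0.21) = 1/0.64 ≈ 1.563.
Need ΔY = +¥651 trillion, so ΔG = ΔY/k = (+¥651 trillion) × 0.64 ≈ +¥416.6 trillion.
The government should increase government spending by ¥416.6 trillion.

+¥416.6 trillion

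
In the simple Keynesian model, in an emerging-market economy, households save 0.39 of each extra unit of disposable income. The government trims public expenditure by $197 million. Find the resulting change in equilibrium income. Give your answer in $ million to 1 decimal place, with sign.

MPC = 1 − MPS = 1 − 0.39 = 0.61.
Spending multiplier = 1/(1 − MPC) = 1/(1 − 0.61) = 1/0.39 ≈ 2.564.
ΔY = k × ΔG = (−$197 million) / 0.39 ≈ −$505.1 million.

−$505.1 million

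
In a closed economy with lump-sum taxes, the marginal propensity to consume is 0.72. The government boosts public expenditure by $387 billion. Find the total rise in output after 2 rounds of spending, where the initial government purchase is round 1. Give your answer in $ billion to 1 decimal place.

$665.6 billion

Round 1 adds ΔG = $387 billion; each later round is MPC = 0.72 times the previous.
After 2 rounds: 387 + 278.64 = ΔG·(1 − c^2)/(1 − c) = 387 × (1 − 0.5184)/0.28 ≈ $665.6 billion.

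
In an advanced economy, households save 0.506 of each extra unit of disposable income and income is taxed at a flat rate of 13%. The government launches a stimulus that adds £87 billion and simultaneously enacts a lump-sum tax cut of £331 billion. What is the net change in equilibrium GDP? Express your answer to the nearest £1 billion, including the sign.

MPC = 1 − MPS = 1 − 0.506 = 0.494.
Expenditure multiplier = 1/(1 − c(1−t)) = 1/(1 − 0.494×0.87) = 1/0.57022 ≈ 1.754.
ΔG contributes k·ΔG = (+£87 billion) / 0.57022 ≈ +£152.6 billion.
ΔT of −£331 billion changes first-round spending by −c·ΔT = +£163.514 billion, contributing k·(−c·ΔT) = (+£163.514 billion) / 0.57022 ≈ +£286.8 billion.
Net ΔY = k(ΔG − c·ΔT) = (+£250.514 billion) / 0.57022 ≈ +£439 billion.

+£439 billion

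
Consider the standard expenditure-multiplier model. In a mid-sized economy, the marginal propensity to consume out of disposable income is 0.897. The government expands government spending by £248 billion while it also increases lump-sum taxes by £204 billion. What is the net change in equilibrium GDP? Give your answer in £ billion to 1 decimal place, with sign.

Expenditure multiplier = 1/(1 − MPC) = 1/(1 − 0.897) = 1/0.103 ≈ 9.709.
ΔG contributes k·ΔG = (+£248 billion) / 0.103 ≈ +£2,407.8 billion.
ΔT of +£204 billion changes first-round spending by −c·ΔT = −£182.988 billion, contributing k·(−c·ΔT) = (−£182.988 billion) / 0.103 ≈ −£1,776.6 billion.
Net ΔY = k(ΔG − c·ΔT) = (+£65.012 billion) / 0.103 ≈ +£631.2 billion.

+£631.2 billion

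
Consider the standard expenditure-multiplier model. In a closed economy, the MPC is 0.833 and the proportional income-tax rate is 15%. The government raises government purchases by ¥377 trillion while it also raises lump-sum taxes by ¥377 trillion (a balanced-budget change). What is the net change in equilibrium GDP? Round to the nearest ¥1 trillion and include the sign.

Expenditure multiplier = 1/(1 − c(1−t)) = 1/(1 − 0.833×0.85) = 1/0.29195 ≈ 3.425.
ΔG contributes k·ΔG = (+¥377 trillion) / 0.29195 ≈ +¥1,291.3 trillion.
ΔT of +¥377 trillion changes first-round spending by −c·ΔT = −¥314.041 trillion, contributing k·(−c·ΔT) = (−¥314.041 trillion) / 0.29195 ≈ −¥1,075.7 trillion.
Net ΔY = k(ΔG − c·ΔT) = (+¥62.959 trillion) / 0.29195 ≈ +¥216 trillion.

+¥216 trillion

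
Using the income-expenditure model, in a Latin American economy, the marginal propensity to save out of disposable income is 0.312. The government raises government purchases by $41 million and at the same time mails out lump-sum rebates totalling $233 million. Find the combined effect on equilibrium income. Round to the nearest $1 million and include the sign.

MPC = 1 − MPS = 1 − 0.312 = 0.688.
Expenditure multiplier = 1/(1 − MPC) = 1/(1 − 0.688) = 1/0.312 ≈ 3.205.
ΔG contributes k·ΔG = (+$41 million) / 0.312 ≈ +$131.4 million.
ΔT of −$233 million changes first-round spending by −c·ΔT = +$160.304 million, contributing k·(−c·ΔT) = (+$160.304 million) / 0.312 ≈ +$513.8 million.
Net ΔY = k(ΔG − c·ΔT) = (+$201.304 million) / 0.312 ≈ +$645 million.

+$645 million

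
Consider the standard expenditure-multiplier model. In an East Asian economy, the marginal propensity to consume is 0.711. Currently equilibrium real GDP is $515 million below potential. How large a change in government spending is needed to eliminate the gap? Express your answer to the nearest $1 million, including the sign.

Spending multiplier = 1/(1 − MPC) = 1/(1 − 0.711) = 1/0.289 ≈ 3.46.
Need ΔY = +$515 million, so ΔG = ΔY/k = (+$515 million) × 0.289 ≈ +$149 million.
The government should increase government spending by $149 million.

+$149 million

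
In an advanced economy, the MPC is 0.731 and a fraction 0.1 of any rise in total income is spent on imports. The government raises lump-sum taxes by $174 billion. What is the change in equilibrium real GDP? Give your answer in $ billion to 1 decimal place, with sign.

A lump-sum tax change of +$174 billion shifts disposable income by −$174 billion; first-round consumption changes by −c × ΔT = −0.731 × (+$174 billion) = −$127.194 billion.
Expenditure multiplier = 1/(1 − c + m) = 1/(1 − 0.731 + 0.1) = 1/0.369 ≈ 2.71.
The tax multiplier is −c × k ≈ −1.981, so ΔY = k × (−c·ΔT) = (−$127.194 billion) / 0.369 ≈ −$344.7 billion.

−$344.7 billion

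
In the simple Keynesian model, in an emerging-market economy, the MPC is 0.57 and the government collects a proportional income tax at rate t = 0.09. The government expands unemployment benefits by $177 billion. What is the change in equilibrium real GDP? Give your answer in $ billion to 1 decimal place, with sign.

The transfer change shifts disposable income by +$177 billion, so first-round consumption changes by c·ΔTR = 0.57 × (+$177 billion) = +$100.89 billion.
Expenditure multiplier = 1/(1 − c(1−t)) = 1/(1 − 0.57×0.91) = 1/0.4813 ≈ 2.078.
The transfer multiplier is c × k ≈ 1.184, so ΔY = k × (c·ΔTR) = (+$100.89 billion) / 0.4813 ≈ +$209.6 billion.

+$209.6 billion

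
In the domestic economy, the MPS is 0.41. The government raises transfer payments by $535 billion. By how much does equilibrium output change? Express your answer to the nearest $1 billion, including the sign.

MPC = 1 − MPS = 1 − 0.41 = 0.59.
The transfer change shifts disposable income by +$535 billion, so first-round consumption changes by c·ΔTR = 0.59 × (+$535 billion) = +$315.65 billion.
Expenditure multiplier = 1/(1 − MPC) = 1/(1 − 0.59) = 1/0.41 ≈ 2.439.
The transfer multiplier is c × k ≈ 1.439, so ΔY = k × (c·ΔTR) = (+$315.65 billion) / 0.41 ≈ +$770 billion.

+$770 billion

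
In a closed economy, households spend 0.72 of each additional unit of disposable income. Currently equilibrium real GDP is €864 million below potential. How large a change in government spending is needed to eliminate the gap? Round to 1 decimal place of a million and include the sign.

Spending multiplier = 1/(1 − MPC) = 1/(1 − 0.72) = 1/0.28 ≈ 3.571.
Need ΔY = +€864 million, so ΔG = ΔY/k = (+€864 million) × 0.28 ≈ +€241.9 million.
The government should increase government spending by €241.9 million.

+€241.9 million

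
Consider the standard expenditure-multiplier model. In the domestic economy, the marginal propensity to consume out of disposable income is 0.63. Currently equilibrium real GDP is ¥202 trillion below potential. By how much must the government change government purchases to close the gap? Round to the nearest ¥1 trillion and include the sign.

+¥75 trillion

Spending multiplier = 1/(1 − MPC) = 1/(1 − 0.63) = 1/0.37 ≈ 2.703.
Need ΔY = +¥202 trillion, so ΔG = ΔY/k = (+¥202 trillion) × 0.37 ≈ +¥75 trillion.
The government should increase government purchases by ¥75 trillion.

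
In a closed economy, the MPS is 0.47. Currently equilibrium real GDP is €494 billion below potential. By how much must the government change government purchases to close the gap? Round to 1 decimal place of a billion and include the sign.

+€232.2 billion

MPC = 1 − MPS = 1 − 0.47 = 0.53.
Spending multiplier = 1/(1 − MPC) = 1/(1 − 0.53) = 1/0.47 ≈ 2.128.
Need ΔY = +€494 billion, so ΔG = ΔY/k = (+€494 billion) × 0.47 ≈ +€232.2 billion.
The government should increase government purchases by €232.2 billion.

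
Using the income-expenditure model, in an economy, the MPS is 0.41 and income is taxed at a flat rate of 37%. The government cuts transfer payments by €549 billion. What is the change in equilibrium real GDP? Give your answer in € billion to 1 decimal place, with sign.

MPC = 1 − MPS = 1 − 0.41 = 0.59.
The transfer change shifts disposable income by −€549 billion, so first-round consumption changes by c·ΔTR = 0.59 × (−€549 billion) = −€323.91 billion.
Expenditure multiplier = 1/(1 − c(1−t)) = 1/(1 − 0.59×0.63) = 1/0.6283 ≈ 1.592.
The transfer multiplier is c × k ≈ 0.939, so ΔY = k × (c·ΔTR) = (−€323.91 billion) / 0.6283 ≈ −€515.5 billion.

−€515.5 billion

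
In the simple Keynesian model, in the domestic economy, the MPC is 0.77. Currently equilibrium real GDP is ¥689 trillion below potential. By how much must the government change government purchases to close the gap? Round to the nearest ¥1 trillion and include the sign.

Spending multiplier = 1/(1 − MPC) = 1/(1 − 0.77) = 1/0.23 ≈ 4.348.
Need ΔY = +¥689 trillion, so ΔG = ΔY/k = (+¥689 trillion) × 0.23 ≈ +¥158 trillion.
The government should increase government purchases by ¥158 trillion.

+¥158 trillion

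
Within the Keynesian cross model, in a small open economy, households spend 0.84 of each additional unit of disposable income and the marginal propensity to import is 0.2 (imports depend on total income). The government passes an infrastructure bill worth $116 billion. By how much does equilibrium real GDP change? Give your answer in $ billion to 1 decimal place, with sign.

Government-spending multiplier = 1/(1 − c + m) = 1/(1 − 0.84 + 0.2) = 1/0.36 ≈ 2.778.
ΔY = k × ΔG = (+$116 billion) / 0.36 ≈ +$322.2 billion.

+$322.2 billion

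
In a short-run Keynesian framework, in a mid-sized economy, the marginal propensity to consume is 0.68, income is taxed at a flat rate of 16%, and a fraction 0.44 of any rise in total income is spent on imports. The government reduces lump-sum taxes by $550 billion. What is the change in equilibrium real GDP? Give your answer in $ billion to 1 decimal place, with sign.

+$430.5 billion

A lump-sum tax change of −$550 billion shifts disposable income by +$550 billion; first-round consumption changes by −c × ΔT = −0.68 × (−$550 billion) = +$374 billion.
Expenditure multiplier = 1/(1 − c(1−t) + m) = 1/(1 − 0.68×0.84 + 0.44) = 1/0.8688 ≈ 1.151.
The tax multiplier is −c × k ≈ −0.783, so ΔY = k × (−c·ΔT) = (+$374 billion) / 0.8688 ≈ +$430.5 billion.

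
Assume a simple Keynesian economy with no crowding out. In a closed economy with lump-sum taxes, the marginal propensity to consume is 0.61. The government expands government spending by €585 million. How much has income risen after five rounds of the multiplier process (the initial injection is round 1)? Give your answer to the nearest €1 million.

€1,373 million

Round 1 adds ΔG = €585 million; each later round is MPC = 0.61 times the previous.
After 5 rounds: 585 + 356.85 + 217.6785 + 132.783885 + 80.99816985 = ΔG·(1 − c^5)/(1 − c) = 585 × (1 − 0.0844596301)/0.39 ≈ €1,373 million.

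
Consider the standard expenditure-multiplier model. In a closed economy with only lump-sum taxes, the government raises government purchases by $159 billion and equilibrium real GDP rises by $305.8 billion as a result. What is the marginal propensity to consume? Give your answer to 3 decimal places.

0.480

Implied spending multiplier k = ΔY/ΔG = 305.8/159 ≈ 1.9233.
Since k = 1/(1 − MPC), MPC = 1 − 1/k = 1 − ΔG/ΔY = 1 − 159/305.8 ≈ 0.480.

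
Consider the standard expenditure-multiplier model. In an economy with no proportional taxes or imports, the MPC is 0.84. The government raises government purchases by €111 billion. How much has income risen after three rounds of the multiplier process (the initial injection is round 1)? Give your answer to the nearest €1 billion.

Round 1 adds ΔG = €111 billion; each later round is MPC = 0.84 times the previous.
After 3 rounds: 111 + 93.24 + 78.3216 = ΔG·(1 − c^3)/(1 − c) = 111 × (1 − 0.592704)/0.16 ≈ €283 billion.

€283 billion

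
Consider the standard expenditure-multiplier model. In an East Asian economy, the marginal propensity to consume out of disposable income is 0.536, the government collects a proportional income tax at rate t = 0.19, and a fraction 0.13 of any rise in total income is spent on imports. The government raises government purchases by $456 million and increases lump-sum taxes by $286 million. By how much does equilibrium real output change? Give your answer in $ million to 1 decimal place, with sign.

Expenditure multiplier = 1/(1 − c(1−t) + m) = 1/(1 − 0.536×0.81 + 0.13) = 1/0.69584 ≈ 1.437.
ΔG contributes k·ΔG = (+$456 million) / 0.69584 ≈ +$655.3 million.
ΔT of +$286 million changes first-round spending by −c·ΔT = −$153.296 million, contributing k·(−c·ΔT) = (−$153.296 million) / 0.69584 ≈ −$220.3 million.
Net ΔY = k(ΔG − c·ΔT) = (+$302.704 million) / 0.69584 ≈ +$435 million.

+$435.0 million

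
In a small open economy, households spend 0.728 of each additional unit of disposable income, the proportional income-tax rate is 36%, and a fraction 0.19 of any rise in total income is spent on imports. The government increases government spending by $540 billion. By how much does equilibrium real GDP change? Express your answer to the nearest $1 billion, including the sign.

+$746 billion

Expenditure multiplier = 1/(1 − c(1−t) + m) = 1/(1 − 0.728×0.64 + 0.19) = 1/0.72408 ≈ 1.381.
ΔY = k × ΔG = (+$540 billion) / 0.72408 ≈ +$746 billion.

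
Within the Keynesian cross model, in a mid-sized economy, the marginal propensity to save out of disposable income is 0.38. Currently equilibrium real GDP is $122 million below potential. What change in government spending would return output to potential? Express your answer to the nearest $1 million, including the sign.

+$46 million

MPC = 1 − MPS = 1 − 0.38 = 0.62.
Spending multiplier = 1/(1 − MPC) = 1/(1 − 0.62) = 1/0.38 ≈ 2.632.
Need ΔY = +$122 million, so ΔG = ΔY/k = (+$122 million) × 0.38 ≈ +$46 million.
The government should increase government spending by $46 million.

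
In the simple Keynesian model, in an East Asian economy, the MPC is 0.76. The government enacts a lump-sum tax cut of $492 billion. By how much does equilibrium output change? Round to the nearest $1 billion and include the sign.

A lump-sum tax change of −$492 billion shifts disposable income by +$492 billion; first-round consumption changes by −c × ΔT = −0.76 × (−$492 billion) = +$373.92 billion.
Expenditure multiplier = 1/(1 − MPC) = 1/(1 − 0.76) = 1/0.24 ≈ 4.167.
The tax multiplier is −c × k ≈ −3.167, so ΔY = k × (−c·ΔT) = (+$373.92 billion) / 0.24 = +$1,558 billion.

+$1,558 billion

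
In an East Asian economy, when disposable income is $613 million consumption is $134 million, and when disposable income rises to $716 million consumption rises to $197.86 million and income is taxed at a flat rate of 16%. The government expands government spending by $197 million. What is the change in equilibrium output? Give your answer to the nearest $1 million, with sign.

+$411 million

MPC = ΔC/ΔYd = (197.86 − 134)/(716 − 613) = 63.86/103 = 0.62.
Expenditure multiplier = 1/(1 − c(1−t)) = 1/(1 − 0.62×0.84) = 1/0.4792 ≈ 2.087.
ΔY = k × ΔG = (+$197 million) / 0.4792 ≈ +$411 million.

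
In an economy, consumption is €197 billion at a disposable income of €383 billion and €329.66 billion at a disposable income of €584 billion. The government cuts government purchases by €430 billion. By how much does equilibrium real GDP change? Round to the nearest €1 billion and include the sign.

MPC = ΔC/ΔYd = (329.66 − 197)/(584 − 383) = 132.66/201 = 0.66.
Spending multiplier = 1/(1 − MPC) = 1/(1 − 0.66) = 1/0.34 ≈ 2.941.
ΔY = k × ΔG = (−€430 billion) / 0.34 ≈ −€1,265 billion.

−€1,265 billion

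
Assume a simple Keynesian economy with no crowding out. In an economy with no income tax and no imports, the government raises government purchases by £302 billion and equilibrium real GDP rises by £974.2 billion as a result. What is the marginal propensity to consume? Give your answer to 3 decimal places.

0.690

Implied spending multiplier k = ΔY/ΔG = 974.2/302 ≈ 3.2258.
Since k = 1/(1 − MPC), MPC = 1 − 1/k = 1 − ΔG/ΔY = 1 − 302/974.2 ≈ 0.690.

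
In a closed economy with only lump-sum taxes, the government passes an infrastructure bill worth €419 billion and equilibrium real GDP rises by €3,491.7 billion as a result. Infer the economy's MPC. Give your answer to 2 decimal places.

Implied spending multiplier k = ΔY/ΔG = 3,491.7/419 ≈ 8.3334.
Since k = 1/(1 − MPC), MPC = 1 − 1/k = 1 − ΔG/ΔY = 1 − 419/3,491.7 ≈ 0.88.

0.88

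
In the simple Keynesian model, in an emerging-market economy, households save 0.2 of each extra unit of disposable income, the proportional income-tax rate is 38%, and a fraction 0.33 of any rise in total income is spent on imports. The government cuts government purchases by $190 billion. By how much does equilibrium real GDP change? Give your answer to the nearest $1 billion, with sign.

MPC = 1 − MPS = 1 − 0.2 = 0.8.
Government-spending multiplier = 1/(1 − c(1−t) + m) = 1/(1 − 0.8×0.62 + 0.33) = 1/0.834 ≈ 1.199.
ΔY = k × ΔG = (−$190 billion) / 0.834 ≈ −$228 billion.

−$228 billion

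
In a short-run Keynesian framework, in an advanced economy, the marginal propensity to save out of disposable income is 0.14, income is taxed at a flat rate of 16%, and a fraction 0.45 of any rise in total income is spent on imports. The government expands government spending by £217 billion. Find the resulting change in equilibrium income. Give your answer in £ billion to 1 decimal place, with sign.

MPC = 1 − MPS = 1 − 0.14 = 0.86.
Expenditure multiplier = 1/(1 − c(1−t) + m) = 1/(1 − 0.86×0.84 + 0.45) = 1/0.7276 ≈ 1.374.
ΔY = k × ΔG = (+£217 billion) / 0.7276 ≈ +£298.2 billion.

+£298.2 billion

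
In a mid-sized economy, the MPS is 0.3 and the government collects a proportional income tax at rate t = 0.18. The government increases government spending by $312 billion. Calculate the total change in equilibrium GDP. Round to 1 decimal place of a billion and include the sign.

MPC = 1 − MPS = 1 − 0.3 = 0.7.
Government-spending multiplier = 1/(1 − c(1−t)) = 1/(1 − 0.7×0.82) = 1/0.426 ≈ 2.347.
ΔY = k × ΔG = (+$312 billion) / 0.426 ≈ +$732.4 billion.

+$732.4 billion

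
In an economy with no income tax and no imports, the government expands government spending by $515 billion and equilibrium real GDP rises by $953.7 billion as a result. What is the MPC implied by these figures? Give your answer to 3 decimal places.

0.460

Implied spending multiplier k = ΔY/ΔG = 953.7/515 ≈ 1.8518.
Since k = 1/(1 − MPC), MPC = 1 − 1/k = 1 − ΔG/ΔY = 1 − 515/953.7 ≈ 0.460.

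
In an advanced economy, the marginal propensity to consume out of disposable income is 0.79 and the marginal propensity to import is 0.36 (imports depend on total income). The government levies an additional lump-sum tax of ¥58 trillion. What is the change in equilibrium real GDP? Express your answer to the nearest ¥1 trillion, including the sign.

A lump-sum tax change of +¥58 trillion shifts disposable income by −¥58 trillion; first-round consumption changes by −c × ΔT = −0.79 × (+¥58 trillion) = −¥45.82 trillion.
Expenditure multiplier = 1/(1 − c + m) = 1/(1 − 0.79 + 0.36) = 1/0.57 ≈ 1.754.
The tax multiplier is −c × k ≈ −1.386, so ΔY = k × (−c·ΔT) = (−¥45.82 trillion) / 0.57 ≈ −¥80 trillion.

−¥80 trillion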